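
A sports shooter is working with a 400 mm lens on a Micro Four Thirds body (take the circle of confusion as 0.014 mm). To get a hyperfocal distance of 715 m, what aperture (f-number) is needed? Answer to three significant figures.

f/16

Rearrange H = f²/(N·c) + f for N: N = f² / ((H − f)·c).
N = 400² / ((715000 − 400) × 0.014) = 160000 / 10004 ≈ 16.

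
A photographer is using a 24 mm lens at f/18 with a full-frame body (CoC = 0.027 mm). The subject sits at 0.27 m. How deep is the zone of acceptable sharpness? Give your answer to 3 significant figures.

Hyperfocal distance H = f²/(N·c) + f = 24²/(18 × 0.027) + 24 = 576/0.486 + 24 ≈ 1209.2 mm ≈ 1.209 m.
Near limit Dn = s·(H − f)/(H + s − 2f) = 270 × (1209.2 − 24) / (1209.2 + 270 − 2 × 24) = 270 × 1185.2 / 1431.2 ≈ 223.59 mm.
Far limit Df = s·(H − f)/(H − s) = 270 × (1209.2 − 24) / (1209.2 − 270) = 270 × 1185.2 / 939.2 ≈ 340.72 mm.
Depth of field = Df − Dn = 340.72 − 223.59 ≈ 117.13 mm.

117 mm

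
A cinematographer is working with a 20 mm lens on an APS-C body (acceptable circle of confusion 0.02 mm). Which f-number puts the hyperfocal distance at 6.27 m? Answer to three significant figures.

f/3.20

Rearrange H = f²/(N·c) + f for N: N = f² / ((H − f)·c).
N = 20² / ((6270 − 20) × 0.02) = 400 / 125.0 ≈ 3.20.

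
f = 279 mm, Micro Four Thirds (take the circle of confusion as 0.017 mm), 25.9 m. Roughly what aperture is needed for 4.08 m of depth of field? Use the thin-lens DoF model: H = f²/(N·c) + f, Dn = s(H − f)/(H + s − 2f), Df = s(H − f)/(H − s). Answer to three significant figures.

Write h = H − f = f²/(N·c). The thin-lens limits are Dn = s·h/(h + (s−f)) and Df = s·h/(h − (s−f)), so DoF = Df − Dn = 2·s·(s−f)·h / (h² − (s−f)²).
That is a quadratic in h: DoF·h² − 2·s·(s−f)·h − DoF·(s−f)² = 0 ⇒ h = (s−f)·(s + √(s² + DoF²)) / DoF = 25621 × (25900 + √(25900² + 4080²)) / 4080 = 25621 × (25900 + 26219.4) / 4080 ≈ 327292 mm.
Then N = f²/(c·h) = 279² / (0.017 × 327292) = 77841 / 5564.0 ≈ 14.

f/14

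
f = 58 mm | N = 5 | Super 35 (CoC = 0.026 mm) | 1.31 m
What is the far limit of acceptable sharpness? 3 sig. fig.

1.38 m

Hyperfocal distance H = f²/(N·c) + f = 58²/(5 × 0.026) + 58 = 3364/0.13 + 58 ≈ 25934.9 mm ≈ 25.93 m.
Far limit Df = s·(H − f)/(H − s) = 1310 × (25934.9 − 58) / (25934.9 − 1310) = 1310 × 25876.9 / 24624.9 ≈ 1376.6 mm ≈ 1.38 m.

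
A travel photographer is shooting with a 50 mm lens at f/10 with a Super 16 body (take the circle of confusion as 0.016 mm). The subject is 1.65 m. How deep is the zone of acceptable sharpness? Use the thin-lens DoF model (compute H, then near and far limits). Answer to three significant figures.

342 mm

Hyperfocal distance H = f²/(N·c) + f = 50²/(10 × 0.016) + 50 = 2500/0.16 + 50 ≈ 15675.0 mm ≈ 15.68 m.
Near limit Dn = s·(H − f)/(H + s − 2f) = 1650 × (15675.0 − 50) / (15675.0 + 1650 − 2 × 50) = 1650 × 15625.0 / 17225.0 ≈ 1496.73 mm.
Far limit Df = s·(H − f)/(H − s) = 1650 × (15675.0 − 50) / (15675.0 − 1650) = 1650 × 15625.0 / 14025.0 ≈ 1838.24 mm.
Depth of field = Df − Dn = 1838.24 − 1496.73 ≈ 341.51 mm.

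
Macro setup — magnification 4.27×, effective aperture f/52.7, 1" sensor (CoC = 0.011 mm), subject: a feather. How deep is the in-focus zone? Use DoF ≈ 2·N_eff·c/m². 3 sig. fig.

0.0636 mm

At magnification m, DoF ≈ 2·N_eff·c/m² = 2 × 52.7 × 0.011 / 4.27² = 1.159 / 18.23 ≈ 0.0636 mm.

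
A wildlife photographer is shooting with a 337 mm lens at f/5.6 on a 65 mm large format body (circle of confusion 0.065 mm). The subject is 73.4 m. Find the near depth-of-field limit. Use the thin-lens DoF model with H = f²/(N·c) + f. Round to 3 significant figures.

59.5 m

Hyperfocal distance H = f²/(N·c) + f = 337²/(5.6 × 0.065) + 337 = 113569/0.364 + 337 ≈ 312339.7 mm ≈ 312.3 m.
Near limit Dn = s·(H − f)/(H + s − 2f) = 73400 × (312339.7 − 337) / (312339.7 + 73400 − 2 × 337) = 73400 × 312002.7 / 385065.7 ≈ 59473 mm ≈ 59.5 m.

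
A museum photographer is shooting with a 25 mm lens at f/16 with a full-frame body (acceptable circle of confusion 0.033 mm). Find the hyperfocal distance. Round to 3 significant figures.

Hyperfocal distance H = f²/(N·c) + f = 25²/(16 × 0.033) + 25 = 625/0.528 + 25 ≈ 1208.7 mm ≈ 1.21 m.

1.21 m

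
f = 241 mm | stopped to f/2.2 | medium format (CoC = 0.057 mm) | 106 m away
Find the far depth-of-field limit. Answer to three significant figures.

137 m

Hyperfocal distance H = f²/(N·c) + f = 241²/(2.2 × 0.057) + 241 = 58081/0.1254 + 241 ≈ 463406.9 mm ≈ 463.4 m.
Far limit Df = s·(H − f)/(H − s) = 106000 × (463406.9 − 241) / (463406.9 − 106000) = 106000 × 463165.9 / 357406.9 ≈ 137366 mm ≈ 137 m.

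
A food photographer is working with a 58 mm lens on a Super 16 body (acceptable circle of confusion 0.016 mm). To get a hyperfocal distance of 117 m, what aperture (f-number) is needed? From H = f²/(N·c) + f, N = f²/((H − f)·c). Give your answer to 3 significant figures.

f/1.80

Rearrange H = f²/(N·c) + f for N: N = f² / ((H − f)·c).
N = 58² / ((117000 − 58) × 0.016) = 3364 / 1871 ≈ 1.80.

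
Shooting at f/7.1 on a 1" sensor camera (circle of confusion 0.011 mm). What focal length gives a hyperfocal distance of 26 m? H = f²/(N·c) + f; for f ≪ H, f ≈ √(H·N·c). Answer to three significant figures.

45.0 mm

From H = f²/(N·c) + f, with f ≪ H: f ≈ √(H·N·c) = √(26000 × 7.1 × 0.011) = √2030.6 ≈ 45.06 mm.
Exact: f² + N·c·f − N·c·H = 0 ⇒ f = (−N·c + √((N·c)² + 4·N·c·H))/2 = (−0.0781 + √8122.4)/2 ≈ 45.023 mm ≈ 45.0 mm.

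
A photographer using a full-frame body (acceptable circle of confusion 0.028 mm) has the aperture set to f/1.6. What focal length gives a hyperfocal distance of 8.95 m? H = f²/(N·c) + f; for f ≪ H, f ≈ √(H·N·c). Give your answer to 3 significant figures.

20.0 mm

From H = f²/(N·c) + f, with f ≪ H: f ≈ √(H·N·c) = √(8950 × 1.6 × 0.028) = √400.96 ≈ 20.02 mm.
The +f correction barely moves this — solving exactly, f² + N·c·f − N·c·H = 0 ⇒ f = (−N·c + √((N·c)² + 4·N·c·H))/2 = (−0.0448 + √1603.8)/2 ≈ 20.002 mm, so f ≈ 20.0 mm.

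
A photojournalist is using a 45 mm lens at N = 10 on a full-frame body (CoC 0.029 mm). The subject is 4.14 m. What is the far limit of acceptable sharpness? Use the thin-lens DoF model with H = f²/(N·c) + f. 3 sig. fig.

10.0 m

Hyperfocal distance H = f²/(N·c) + f = 45²/(10 × 0.029) + 45 = 2025/0.29 + 45 ≈ 7027.8 mm ≈ 7.028 m.
Far limit Df = s·(H − f)/(H − s) = 4140 × (7027.8 − 45) / (7027.8 − 4140) = 4140 × 6982.8 / 2887.8 ≈ 10011 mm ≈ 10.0 m.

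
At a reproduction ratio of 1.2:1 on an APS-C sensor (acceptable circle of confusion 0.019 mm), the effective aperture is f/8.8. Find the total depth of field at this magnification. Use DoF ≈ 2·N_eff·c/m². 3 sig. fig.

0.232 mm

At magnification m, DoF ≈ 2·N_eff·c/m² = 2 × 8.8 × 0.019 / 1.2² = 0.3344 / 1.44 ≈ 0.232 mm.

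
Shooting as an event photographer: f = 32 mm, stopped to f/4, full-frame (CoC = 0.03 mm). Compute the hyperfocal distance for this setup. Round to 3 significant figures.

8.57 m

Hyperfocal distance H = f²/(N·c) + f = 32²/(4 × 0.03) + 32 = 1024/0.12 + 32 ≈ 8565.3 mm ≈ 8.57 m.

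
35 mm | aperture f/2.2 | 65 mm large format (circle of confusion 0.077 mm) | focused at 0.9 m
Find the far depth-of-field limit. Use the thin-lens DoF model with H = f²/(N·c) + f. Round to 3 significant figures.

1.02 m

Hyperfocal distance H = f²/(N·c) + f = 35²/(2.2 × 0.077) + 35 = 1225/0.1694 + 35 ≈ 7266.4 mm ≈ 7.266 m.
Far limit Df = s·(H − f)/(H − s) = 900 × (7266.4 − 35) / (7266.4 − 900) = 900 × 7231.4 / 6366.4 ≈ 1022.3 mm ≈ 1.02 m.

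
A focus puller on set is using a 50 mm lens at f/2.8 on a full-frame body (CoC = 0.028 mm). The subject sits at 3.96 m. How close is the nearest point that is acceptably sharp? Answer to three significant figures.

Hyperfocal distance H = f²/(N·c) + f = 50²/(2.8 × 0.028) + 50 = 2500/0.0784 + 50 ≈ 31937.8 mm ≈ 31.94 m.
Near limit Dn = s·(H − f)/(H + s − 2f) = 3960 × (31937.8 − 50) / (31937.8 + 3960 − 2 × 50) = 3960 × 31887.8 / 35797.8 ≈ 3527.5 mm ≈ 3.53 m.

3.53 m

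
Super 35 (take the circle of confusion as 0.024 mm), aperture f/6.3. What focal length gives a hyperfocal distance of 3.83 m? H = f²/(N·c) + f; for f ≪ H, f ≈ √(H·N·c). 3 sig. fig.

From H = f²/(N·c) + f, with f ≪ H: f ≈ √(H·N·c) = √(3830 × 6.3 × 0.024) = √579.10 ≈ 24.06 mm.
Exact: f² + N·c·f − N·c·H = 0 ⇒ f = (−N·c + √((N·c)² + 4·N·c·H))/2 = (−0.1512 + √2316.4)/2 ≈ 23.989 mm ≈ 24.0 mm.

24.0 mm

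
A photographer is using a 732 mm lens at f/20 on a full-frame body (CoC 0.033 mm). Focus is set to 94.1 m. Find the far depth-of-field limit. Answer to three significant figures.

Hyperfocal distance H = f²/(N·c) + f = 732²/(20 × 0.033) + 732 = 535824/0.66 + 732 ≈ 812586.5 mm ≈ 812.6 m.
Far limit Df = s·(H − f)/(H − s) = 94100 × (812586.5 − 732) / (812586.5 − 94100) = 94100 × 811854.5 / 718486.5 ≈ 106328 mm ≈ 106 m.

106 m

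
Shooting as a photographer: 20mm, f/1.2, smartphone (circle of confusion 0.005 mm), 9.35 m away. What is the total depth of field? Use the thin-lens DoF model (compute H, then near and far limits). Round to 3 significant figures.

Hyperfocal distance H = f²/(N·c) + f = 20²/(1.2 × 0.005) + 20 = 400/0.006 + 20 ≈ 66686.7 mm ≈ 66.69 m.
Near limit Dn = s·(H − f)/(H + s − 2f) = 9350 × (66686.7 − 20) / (66686.7 + 9350 − 2 × 20) = 9350 × 66666.7 / 75996.7 ≈ 8202.1 mm.
Far limit Df = s·(H − f)/(H − s) = 9350 × (66686.7 − 20) / (66686.7 − 9350) = 9350 × 66666.7 / 57336.7 ≈ 10871.5 mm.
Depth of field = Df − Dn = 10871.5 − 8202.1 ≈ 2669.4 mm ≈ 2.67 m.

2.67 m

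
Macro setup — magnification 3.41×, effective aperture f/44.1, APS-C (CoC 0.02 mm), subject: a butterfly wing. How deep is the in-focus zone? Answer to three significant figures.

At magnification m, DoF ≈ 2·N_eff·c/m² = 2 × 44.1 × 0.02 / 3.41² = 1.764 / 11.63 ≈ 0.152 mm.

0.152 mm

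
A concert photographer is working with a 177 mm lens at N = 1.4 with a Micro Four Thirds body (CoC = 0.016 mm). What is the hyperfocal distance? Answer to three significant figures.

1400 m

Hyperfocal distance H = f²/(N·c) + f = 177²/(1.4 × 0.016) + 177 = 31329/0.0224 + 177 ≈ 1398793.1 mm ≈ 1400 m.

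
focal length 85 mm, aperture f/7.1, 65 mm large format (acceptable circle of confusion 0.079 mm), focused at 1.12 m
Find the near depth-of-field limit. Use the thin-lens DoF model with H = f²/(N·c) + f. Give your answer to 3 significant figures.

1.04 m

Hyperfocal distance H = f²/(N·c) + f = 85²/(7.1 × 0.079) + 85 = 7225/0.5609 + 85 ≈ 12966.1 mm ≈ 12.97 m.
Near limit Dn = s·(H − f)/(H + s − 2f) = 1120 × (12966.1 − 85) / (12966.1 + 1120 − 2 × 85) = 1120 × 12881.1 / 13916.1 ≈ 1036.7 mm ≈ 1.04 m.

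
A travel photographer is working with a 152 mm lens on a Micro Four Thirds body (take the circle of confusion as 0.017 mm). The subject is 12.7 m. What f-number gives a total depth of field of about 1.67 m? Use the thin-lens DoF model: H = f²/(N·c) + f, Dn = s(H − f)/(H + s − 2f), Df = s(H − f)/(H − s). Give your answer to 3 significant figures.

f/7.09

Write h = H − f = f²/(N·c). The thin-lens limits are Dn = s·h/(h + (s−f)) and Df = s·h/(h − (s−f)), so DoF = Df − Dn = 2·s·(s−f)·h / (h² − (s−f)²).
That is a quadratic in h: DoF·h² − 2·s·(s−f)·h − DoF·(s−f)² = 0 ⇒ h = (s−f)·(s + √(s² + DoF²)) / DoF = 12548 × (12700 + √(12700² + 1670²)) / 1670 = 12548 × (12700 + 12809.3) / 1670 ≈ 191671 mm.
Then N = f²/(c·h) = 152² / (0.017 × 191671) = 23104 / 3258.4 ≈ 7.09.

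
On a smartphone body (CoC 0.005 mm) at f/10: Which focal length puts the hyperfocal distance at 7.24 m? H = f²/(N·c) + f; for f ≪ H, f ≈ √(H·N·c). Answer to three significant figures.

From H = f²/(N·c) + f, with f ≪ H: f ≈ √(H·N·c) = √(7240 × 10 × 0.005) = √362.00 ≈ 19.03 mm.
The +f correction barely moves this — solving exactly, f² + N·c·f − N·c·H = 0 ⇒ f = (−N·c + √((N·c)² + 4·N·c·H))/2 = (−0.05 + √1448.0)/2 ≈ 19.001 mm, so f ≈ 19.0 mm.

19.0 mm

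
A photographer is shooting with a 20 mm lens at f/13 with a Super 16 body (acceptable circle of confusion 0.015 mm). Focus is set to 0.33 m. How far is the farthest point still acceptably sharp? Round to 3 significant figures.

389 mm

Hyperfocal distance H = f²/(N·c) + f = 20²/(13 × 0.015) + 20 = 400/0.195 + 20 ≈ 2071.3 mm ≈ 2.071 m.
Far limit Df = s·(H − f)/(H − s) = 330 × (2071.3 − 20) / (2071.3 − 330) = 330 × 2051.3 / 1741.3 ≈ 388.75 mm.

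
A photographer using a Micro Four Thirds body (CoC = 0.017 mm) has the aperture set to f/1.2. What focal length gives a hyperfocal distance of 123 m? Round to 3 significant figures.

From H = f²/(N·c) + f, with f ≪ H: f ≈ √(H·N·c) = √(123000 × 1.2 × 0.017) = √2509.2 ≈ 50.09 mm.
The +f correction barely moves this — solving exactly, f² + N·c·f − N·c·H = 0 ⇒ f = (−N·c + √((N·c)² + 4·N·c·H))/2 = (−0.0204 + √10037)/2 ≈ 50.082 mm, so f ≈ 50.1 mm.

50.1 mm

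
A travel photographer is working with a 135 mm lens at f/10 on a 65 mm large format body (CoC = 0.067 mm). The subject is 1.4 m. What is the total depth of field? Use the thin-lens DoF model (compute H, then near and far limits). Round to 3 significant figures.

130 mm

Hyperfocal distance H = f²/(N·c) + f = 135²/(10 × 0.067) + 135 = 18225/0.67 + 135 ≈ 27336.5 mm ≈ 27.34 m.
Near limit Dn = s·(H − f)/(H + s − 2f) = 1400 × (27336.5 − 135) / (27336.5 + 1400 − 2 × 135) = 1400 × 27201.5 / 28466.5 ≈ 1337.79 mm.
Far limit Df = s·(H − f)/(H − s) = 1400 × (27336.5 − 135) / (27336.5 − 1400) = 1400 × 27201.5 / 25936.5 ≈ 1468.28 mm.
Depth of field = Df − Dn = 1468.28 − 1337.79 ≈ 130.49 mm.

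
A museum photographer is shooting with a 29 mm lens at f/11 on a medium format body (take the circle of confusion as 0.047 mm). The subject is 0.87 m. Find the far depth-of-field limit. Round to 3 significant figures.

1.80 m

Hyperfocal distance H = f²/(N·c) + f = 29²/(11 × 0.047) + 29 = 841/0.517 + 29 ≈ 1655.7 mm ≈ 1.656 m.
Far limit Df = s·(H − f)/(H − s) = 870 × (1655.7 − 29) / (1655.7 − 870) = 870 × 1626.7 / 785.7 ≈ 1801.2 mm ≈ 1.80 m.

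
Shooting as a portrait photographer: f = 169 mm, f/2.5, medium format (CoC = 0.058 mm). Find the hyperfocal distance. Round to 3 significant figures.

Hyperfocal distance H = f²/(N·c) + f = 169²/(2.5 × 0.058) + 169 = 28561/0.145 + 169 ≈ 197141.4 mm ≈ 197 m.

197 m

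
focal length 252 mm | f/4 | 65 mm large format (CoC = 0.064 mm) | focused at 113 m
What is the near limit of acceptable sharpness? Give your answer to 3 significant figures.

77.7 m

Hyperfocal distance H = f²/(N·c) + f = 252²/(4 × 0.064) + 252 = 63504/0.256 + 252 ≈ 248314.5 mm ≈ 248.3 m.
Near limit Dn = s·(H − f)/(H + s − 2f) = 113000 × (248314.5 − 252) / (248314.5 + 113000 − 2 × 252) = 113000 × 248062.5 / 360810.5 ≈ 77689 mm ≈ 77.7 m.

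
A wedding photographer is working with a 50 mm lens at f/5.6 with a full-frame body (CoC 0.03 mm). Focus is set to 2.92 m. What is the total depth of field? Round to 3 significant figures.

1.17 m

Hyperfocal distance H = f²/(N·c) + f = 50²/(5.6 × 0.03) + 50 = 2500/0.168 + 50 ≈ 14931.0 mm ≈ 14.93 m.
Near limit Dn = s·(H − f)/(H + s − 2f) = 2920 × (14931.0 − 50) / (14931.0 + 2920 − 2 × 50) = 2920 × 14881.0 / 17751.0 ≈ 2447.9 mm.
Far limit Df = s·(H − f)/(H − s) = 2920 × (14931.0 − 50) / (14931.0 − 2920) = 2920 × 14881.0 / 12011.0 ≈ 3617.7 mm.
Depth of field = Df − Dn = 3617.7 − 2447.9 ≈ 1169.8 mm ≈ 1.17 m.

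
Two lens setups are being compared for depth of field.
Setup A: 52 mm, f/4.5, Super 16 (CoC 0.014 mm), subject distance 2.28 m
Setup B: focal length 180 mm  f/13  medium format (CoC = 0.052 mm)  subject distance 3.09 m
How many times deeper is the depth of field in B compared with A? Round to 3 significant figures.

1.59

Setup A: H = 52²/(4.5×0.014) + 52 ≈ 42972.6 mm; DoF = Df − Dn = 2404.83 − 2167.49 ≈ 237.34 mm.
Setup B: H = 180²/(13×0.052) + 180 ≈ 48109.0 mm; DoF = Df − Dn = 3289.74 − 2913.13 ≈ 376.61 mm.
Ratio = 376.61 / 237.34 ≈ 1.59.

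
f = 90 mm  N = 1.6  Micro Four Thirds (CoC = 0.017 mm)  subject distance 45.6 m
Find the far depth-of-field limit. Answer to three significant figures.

53.8 m

Hyperfocal distance H = f²/(N·c) + f = 90²/(1.6 × 0.017) + 90 = 8100/0.0272 + 90 ≈ 297884.1 mm ≈ 297.9 m.
Far limit Df = s·(H − f)/(H − s) = 45600 × (297884.1 − 90) / (297884.1 − 45600) = 45600 × 297794.1 / 252284.1 ≈ 53826 mm ≈ 53.8 m.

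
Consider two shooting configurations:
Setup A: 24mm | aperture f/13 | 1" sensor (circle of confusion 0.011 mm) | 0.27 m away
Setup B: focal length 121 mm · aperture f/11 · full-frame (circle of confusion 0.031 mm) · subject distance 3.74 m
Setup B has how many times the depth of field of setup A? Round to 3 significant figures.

19.2

Setup A: H = 24²/(13×0.011) + 24 ≈ 4052.0 mm; DoF = Df − Dn = 287.562 − 254.459 ≈ 33.103 mm.
Setup B: H = 121²/(11×0.031) + 121 ≈ 43056.5 mm; DoF = Df − Dn = 4084.26 − 3449.26 ≈ 635.00 mm.
Ratio = 635.00 / 33.103 ≈ 19.2.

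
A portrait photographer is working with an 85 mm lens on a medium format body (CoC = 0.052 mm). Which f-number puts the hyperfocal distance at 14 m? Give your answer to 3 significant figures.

f/9.99

Rearrange H = f²/(N·c) + f for N: N = f² / ((H − f)·c).
N = 85² / ((14000 − 85) × 0.052) = 7225 / 723.6 ≈ 9.99.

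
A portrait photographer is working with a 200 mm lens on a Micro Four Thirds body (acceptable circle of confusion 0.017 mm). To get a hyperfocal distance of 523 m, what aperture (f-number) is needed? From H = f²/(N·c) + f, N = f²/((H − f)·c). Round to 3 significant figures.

Rearrange H = f²/(N·c) + f for N: N = f² / ((H − f)·c).
N = 200² / ((523000 − 200) × 0.017) = 40000 / 8888 ≈ 4.50.

f/4.50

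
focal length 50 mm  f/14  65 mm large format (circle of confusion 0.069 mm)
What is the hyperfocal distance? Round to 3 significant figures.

2.64 m

Hyperfocal distance H = f²/(N·c) + f = 50²/(14 × 0.069) + 50 = 2500/0.966 + 50 ≈ 2638.0 mm ≈ 2.64 m.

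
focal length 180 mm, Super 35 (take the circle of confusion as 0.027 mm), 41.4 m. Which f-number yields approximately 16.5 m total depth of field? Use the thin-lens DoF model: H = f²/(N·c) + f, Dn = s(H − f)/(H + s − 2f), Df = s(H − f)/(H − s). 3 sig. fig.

Write h = H − f = f²/(N·c). The thin-lens limits are Dn = s·h/(h + (s−f)) and Df = s·h/(h − (s−f)), so DoF = Df − Dn = 2·s·(s−f)·h / (h² − (s−f)²).
That is a quadratic in h: DoF·h² − 2·s·(s−f)·h − DoF·(s−f)² = 0 ⇒ h = (s−f)·(s + √(s² + DoF²)) / DoF = 41220 × (41400 + √(41400² + 16500²)) / 16500 = 41220 × (41400 + 44566.9) / 16500 ≈ 214761 mm.
Then N = f²/(c·h) = 180² / (0.027 × 214761) = 32400 / 5798.5 ≈ 5.59.

f/5.59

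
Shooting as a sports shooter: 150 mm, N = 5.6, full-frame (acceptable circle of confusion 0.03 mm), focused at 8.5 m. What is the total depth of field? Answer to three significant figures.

Hyperfocal distance H = f²/(N·c) + f = 150²/(5.6 × 0.03) + 150 = 22500/0.168 + 150 ≈ 134078.6 mm ≈ 134.1 m.
Near limit Dn = s·(H − f)/(H + s − 2f) = 8500 × (134078.6 − 150) / (134078.6 + 8500 − 2 × 150) = 8500 × 133928.6 / 142278.6 ≈ 8001.2 mm.
Far limit Df = s·(H − f)/(H − s) = 8500 × (134078.6 − 150) / (134078.6 − 8500) = 8500 × 133928.6 / 125578.6 ≈ 9065.2 mm.
Depth of field = Df − Dn = 9065.2 − 8001.2 ≈ 1064.0 mm ≈ 1.06 m.

1.06 m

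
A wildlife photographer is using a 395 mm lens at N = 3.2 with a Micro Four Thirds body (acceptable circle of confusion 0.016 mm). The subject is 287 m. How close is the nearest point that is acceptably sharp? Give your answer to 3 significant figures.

Hyperfocal distance H = f²/(N·c) + f = 395²/(3.2 × 0.016) + 395 = 156025/0.0512 + 395 ≈ 3047758.3 mm ≈ 3048 m.
Near limit Dn = s·(H − f)/(H + s − 2f) = 287000 × (3047758.3 − 395) / (3047758.3 + 287000 − 2 × 395) = 287000 × 3047363.3 / 3333968.3 ≈ 262328 mm ≈ 262 m.

262 m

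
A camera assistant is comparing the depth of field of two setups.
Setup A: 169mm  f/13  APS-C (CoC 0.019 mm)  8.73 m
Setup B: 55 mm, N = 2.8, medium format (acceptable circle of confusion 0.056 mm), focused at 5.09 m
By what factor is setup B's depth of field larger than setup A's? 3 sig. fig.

Setup A: H = 169²/(13×0.019) + 169 ≈ 115800.6 mm; DoF = Df − Dn = 9428.0 − 8128.2 ≈ 1299.8 mm.
Setup B: H = 55²/(2.8×0.056) + 55 ≈ 19347.1 mm; DoF = Df − Dn = 6887.6 − 4036.5 ≈ 2851.1 mm.
Ratio = 2851.1 / 1299.8 ≈ 2.19.

2.19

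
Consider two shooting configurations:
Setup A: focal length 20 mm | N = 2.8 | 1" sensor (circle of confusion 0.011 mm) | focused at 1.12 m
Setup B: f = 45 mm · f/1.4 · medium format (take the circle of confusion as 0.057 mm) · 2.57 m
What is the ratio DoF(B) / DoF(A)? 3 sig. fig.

2.70

Setup A: H = 20²/(2.8×0.011) + 20 ≈ 13007.0 mm; DoF = Df − Dn = 1223.64 − 1032.54 ≈ 191.10 mm.
Setup B: H = 45²/(1.4×0.057) + 45 ≈ 25420.9 mm; DoF = Df − Dn = 2853.98 − 2337.42 ≈ 516.56 mm.
Ratio = 516.56 / 191.10 ≈ 2.70.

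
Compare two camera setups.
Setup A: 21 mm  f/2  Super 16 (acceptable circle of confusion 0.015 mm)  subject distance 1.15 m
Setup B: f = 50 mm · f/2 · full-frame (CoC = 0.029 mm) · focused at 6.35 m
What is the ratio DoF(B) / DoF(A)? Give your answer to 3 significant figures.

Setup A: H = 21²/(2×0.015) + 21 ≈ 14721.0 mm; DoF = Df − Dn = 1245.67 − 1067.98 ≈ 177.69 mm.
Setup B: H = 50²/(2×0.029) + 50 ≈ 43153.4 mm; DoF = Df − Dn = 7437.0 − 5540.2 ≈ 1896.8 mm.
Ratio = 1896.8 / 177.69 ≈ 10.7.

10.7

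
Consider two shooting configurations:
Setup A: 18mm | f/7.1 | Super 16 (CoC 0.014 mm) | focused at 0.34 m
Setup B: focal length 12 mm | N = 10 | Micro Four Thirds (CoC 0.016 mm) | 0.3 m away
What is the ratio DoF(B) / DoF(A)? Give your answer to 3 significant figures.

Setup A: H = 18²/(7.1×0.014) + 18 ≈ 3277.6 mm; DoF = Df − Dn = 377.269 − 309.432 ≈ 67.837 mm.
Setup B: H = 12²/(10×0.016) + 12 ≈ 912.0 mm; DoF = Df − Dn = 441.18 − 227.27 ≈ 213.91 mm.
Ratio = 213.91 / 67.837 ≈ 3.15.

3.15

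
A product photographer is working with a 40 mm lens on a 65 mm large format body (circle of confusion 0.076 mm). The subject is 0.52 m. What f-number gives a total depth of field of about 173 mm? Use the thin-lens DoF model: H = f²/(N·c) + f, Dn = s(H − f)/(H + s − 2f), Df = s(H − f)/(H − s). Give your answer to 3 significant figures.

Write h = H − f = f²/(N·c). The thin-lens limits are Dn = s·h/(h + (s−f)) and Df = s·h/(h − (s−f)), so DoF = Df − Dn = 2·s·(s−f)·h / (h² − (s−f)²).
That is a quadratic in h: DoF·h² − 2·s·(s−f)·h − DoF·(s−f)² = 0 ⇒ h = (s−f)·(s + √(s² + DoF²)) / DoF = 480 × (520 + √(520² + 173²)) / 173 = 480 × (520 + 548.023) / 173 ≈ 2963.3 mm.
Then N = f²/(c·h) = 40² / (0.076 × 2963.3) = 1600 / 225.21 ≈ 7.10.

f/7.10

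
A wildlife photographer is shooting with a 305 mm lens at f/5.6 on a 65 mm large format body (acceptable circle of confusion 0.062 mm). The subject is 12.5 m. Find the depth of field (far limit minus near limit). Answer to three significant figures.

1.14 m

Hyperfocal distance H = f²/(N·c) + f = 305²/(5.6 × 0.062) + 305 = 93025/0.3472 + 305 ≈ 268234.1 mm ≈ 268.2 m.
Near limit Dn = s·(H − f)/(H + s − 2f) = 12500 × (268234.1 − 305) / (268234.1 + 12500 − 2 × 305) = 12500 × 267929.1 / 280124.1 ≈ 11955.8 mm.
Far limit Df = s·(H − f)/(H − s) = 12500 × (268234.1 − 305) / (268234.1 − 12500) = 12500 × 267929.1 / 255734.1 ≈ 13096.1 mm.
Depth of field = Df − Dn = 13096.1 − 11955.8 ≈ 1140.3 mm ≈ 1.14 m.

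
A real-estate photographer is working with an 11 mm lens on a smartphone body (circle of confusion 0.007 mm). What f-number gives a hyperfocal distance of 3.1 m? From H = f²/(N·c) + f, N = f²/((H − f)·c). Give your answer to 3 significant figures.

Rearrange H = f²/(N·c) + f for N: N = f² / ((H − f)·c).
N = 11² / ((3100 − 11) × 0.007) = 121 / 21.62 ≈ 5.60.

f/5.60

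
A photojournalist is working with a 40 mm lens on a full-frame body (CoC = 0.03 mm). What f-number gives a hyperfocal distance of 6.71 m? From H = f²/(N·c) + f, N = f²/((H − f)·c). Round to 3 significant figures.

Rearrange H = f²/(N·c) + f for N: N = f² / ((H − f)·c).
N = 40² / ((6710 − 40) × 0.03) = 1600 / 200.1 ≈ 8.

f/8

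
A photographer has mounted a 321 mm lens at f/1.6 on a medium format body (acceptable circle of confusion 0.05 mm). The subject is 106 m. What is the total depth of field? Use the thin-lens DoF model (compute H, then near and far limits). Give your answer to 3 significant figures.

17.5 m

Hyperfocal distance H = f²/(N·c) + f = 321²/(1.6 × 0.05) + 321 = 103041/0.08 + 321 ≈ 1288333.5 mm ≈ 1288 m.
Near limit Dn = s·(H − f)/(H + s − 2f) = 106000 × (1288333.5 − 321) / (1288333.5 + 106000 − 2 × 321) = 106000 × 1288012.5 / 1393691.5 ≈ 97962 mm.
Far limit Df = s·(H − f)/(H − s) = 106000 × (1288333.5 − 321) / (1288333.5 − 106000) = 106000 × 1288012.5 / 1182333.5 ≈ 115474 mm.
Depth of field = Df − Dn = 115474 − 97962 ≈ 17512 mm ≈ 17.5 m.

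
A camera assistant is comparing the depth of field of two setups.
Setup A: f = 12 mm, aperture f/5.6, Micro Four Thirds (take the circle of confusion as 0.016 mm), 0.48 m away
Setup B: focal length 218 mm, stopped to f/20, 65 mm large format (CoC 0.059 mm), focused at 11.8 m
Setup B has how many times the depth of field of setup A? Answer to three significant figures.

Setup A: H = 12²/(5.6×0.016) + 12 ≈ 1619.1 mm; DoF = Df − Dn = 677.20 − 371.75 ≈ 305.45 mm.
Setup B: H = 218²/(20×0.059) + 218 ≈ 40492.6 mm; DoF = Df − Dn = 16563.2 − 9164.5 ≈ 7398.7 mm.
Ratio = 7398.7 / 305.45 ≈ 24.2.

24.2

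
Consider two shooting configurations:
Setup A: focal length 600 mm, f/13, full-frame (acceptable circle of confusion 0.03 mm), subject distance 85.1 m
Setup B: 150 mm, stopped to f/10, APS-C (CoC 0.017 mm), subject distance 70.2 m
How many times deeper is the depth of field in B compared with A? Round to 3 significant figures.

Setup A: H = 600²/(13×0.03) + 600 ≈ 923676.9 mm; DoF = Df − Dn = 93675 − 77963 ≈ 15712 mm.
Setup B: H = 150²/(10×0.017) + 150 ≈ 132502.9 mm; DoF = Df − Dn = 149129 − 45904 ≈ 103225 mm.
Ratio = 103225 / 15712 ≈ 6.57.

6.57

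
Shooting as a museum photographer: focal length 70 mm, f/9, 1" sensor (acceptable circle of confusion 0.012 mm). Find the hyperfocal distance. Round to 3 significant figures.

45.4 m

Hyperfocal distance H = f²/(N·c) + f = 70²/(9 × 0.012) + 70 = 4900/0.108 + 70 ≈ 45440.4 mm ≈ 45.4 m.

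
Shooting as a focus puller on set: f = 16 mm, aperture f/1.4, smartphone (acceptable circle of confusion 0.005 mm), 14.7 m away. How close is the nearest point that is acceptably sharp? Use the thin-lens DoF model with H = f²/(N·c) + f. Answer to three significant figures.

10.5 m

Hyperfocal distance H = f²/(N·c) + f = 16²/(1.4 × 0.005) + 16 = 256/0.007 + 16 ≈ 36587.4 mm ≈ 36.59 m.
Near limit Dn = s·(H − f)/(H + s − 2f) = 14700 × (36587.4 − 16) / (36587.4 + 14700 − 2 × 16) = 14700 × 36571.4 / 51255.4 ≈ 10489 mm ≈ 10.5 m.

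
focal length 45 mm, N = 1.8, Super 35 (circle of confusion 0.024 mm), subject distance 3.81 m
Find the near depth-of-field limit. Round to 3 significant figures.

3.53 m

Hyperfocal distance H = f²/(N·c) + f = 45²/(1.8 × 0.024) + 45 = 2025/0.0432 + 45 ≈ 46920.0 mm ≈ 46.92 m.
Near limit Dn = s·(H − f)/(H + s − 2f) = 3810 × (46920.0 − 45) / (46920.0 + 3810 − 2 × 45) = 3810 × 46875.0 / 50640.0 ≈ 3526.7 mm ≈ 3.53 m.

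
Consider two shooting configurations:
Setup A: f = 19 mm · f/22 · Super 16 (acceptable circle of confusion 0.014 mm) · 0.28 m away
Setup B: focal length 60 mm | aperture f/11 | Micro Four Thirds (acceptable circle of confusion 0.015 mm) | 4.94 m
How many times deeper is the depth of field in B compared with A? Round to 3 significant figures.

Setup A: H = 19²/(22×0.014) + 19 ≈ 1191.1 mm; DoF = Df − Dn = 360.21 − 229.00 ≈ 131.21 mm.
Setup B: H = 60²/(11×0.015) + 60 ≈ 21878.2 mm; DoF = Df − Dn = 6363.2 − 4037.0 ≈ 2326.2 mm.
Ratio = 2326.2 / 131.21 ≈ 17.7.

17.7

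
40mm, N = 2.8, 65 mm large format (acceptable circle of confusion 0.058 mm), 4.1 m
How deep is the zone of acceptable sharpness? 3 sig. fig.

4.07 m

Hyperfocal distance H = f²/(N·c) + f = 40²/(2.8 × 0.058) + 40 = 1600/0.1624 + 40 ≈ 9892.2 mm ≈ 9.892 m.
Near limit Dn = s·(H − f)/(H + s − 2f) = 4100 × (9892.2 − 40) / (9892.2 + 4100 − 2 × 40) = 4100 × 9852.2 / 13912.2 ≈ 2903.5 mm.
Far limit Df = s·(H − f)/(H − s) = 4100 × (9892.2 − 40) / (9892.2 − 4100) = 4100 × 9852.2 / 5792.2 ≈ 6973.9 mm.
Depth of field = Df − Dn = 6973.9 − 2903.5 ≈ 4070.4 mm ≈ 4.07 m.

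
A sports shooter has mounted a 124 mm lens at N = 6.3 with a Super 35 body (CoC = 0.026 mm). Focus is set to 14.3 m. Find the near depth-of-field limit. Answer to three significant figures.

12.4 m

Hyperfocal distance H = f²/(N·c) + f = 124²/(6.3 × 0.026) + 124 = 15376/0.1638 + 124 ≈ 93994.6 mm ≈ 93.99 m.
Near limit Dn = s·(H − f)/(H + s − 2f) = 14300 × (93994.6 − 124) / (93994.6 + 14300 − 2 × 124) = 14300 × 93870.6 / 108046.6 ≈ 12424 mm ≈ 12.4 m.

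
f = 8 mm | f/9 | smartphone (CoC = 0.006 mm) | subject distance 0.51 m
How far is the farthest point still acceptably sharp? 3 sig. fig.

0.885 m

Hyperfocal distance H = f²/(N·c) + f = 8²/(9 × 0.006) + 8 = 64/0.054 + 8 ≈ 1193.2 mm ≈ 1.193 m.
Far limit Df = s·(H − f)/(H − s) = 510 × (1193.2 − 8) / (1193.2 − 510) = 510 × 1185.2 / 683.2 ≈ 884.74 mm ≈ 0.885 m.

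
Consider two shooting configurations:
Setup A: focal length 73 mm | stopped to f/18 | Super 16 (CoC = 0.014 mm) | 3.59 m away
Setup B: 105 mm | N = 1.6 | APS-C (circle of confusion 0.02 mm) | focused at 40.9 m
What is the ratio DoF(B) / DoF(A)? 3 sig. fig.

8.00

Setup A: H = 73²/(18×0.014) + 73 ≈ 21219.8 mm; DoF = Df − Dn = 4306.2 − 3078.1 ≈ 1228.1 mm.
Setup B: H = 105²/(1.6×0.02) + 105 ≈ 344636.2 mm; DoF = Df − Dn = 46393.3 − 36569.9 ≈ 9823.4 mm.
Ratio = 9823.4 / 1228.1 ≈ 8.00.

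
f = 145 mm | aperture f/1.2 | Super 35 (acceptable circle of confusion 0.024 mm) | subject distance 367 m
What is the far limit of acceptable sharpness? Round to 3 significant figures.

738 m

Hyperfocal distance H = f²/(N·c) + f = 145²/(1.2 × 0.024) + 145 = 21025/0.0288 + 145 ≈ 730179.7 mm ≈ 730.2 m.
Far limit Df = s·(H − f)/(H − s) = 367000 × (730179.7 − 145) / (730179.7 − 367000) = 367000 × 730034.7 / 363179.7 ≈ 737714 mm ≈ 738 m.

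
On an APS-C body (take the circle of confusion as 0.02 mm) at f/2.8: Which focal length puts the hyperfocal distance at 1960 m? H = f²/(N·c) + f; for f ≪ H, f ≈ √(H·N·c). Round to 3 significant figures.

331 mm

From H = f²/(N·c) + f, with f ≪ H: f ≈ √(H·N·c) = √(1960000 × 2.8 × 0.02) = √109760 ≈ 331.3 mm.
The +f correction barely moves this — solving exactly, f² + N·c·f − N·c·H = 0 ⇒ f = (−N·c + √((N·c)² + 4·N·c·H))/2 = (−0.056 + √439040)/2 ≈ 331.27 mm, so f ≈ 331 mm.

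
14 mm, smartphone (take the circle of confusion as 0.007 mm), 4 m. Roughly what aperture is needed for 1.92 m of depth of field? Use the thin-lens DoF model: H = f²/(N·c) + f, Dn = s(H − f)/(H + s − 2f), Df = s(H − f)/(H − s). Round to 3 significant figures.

Write h = H − f = f²/(N·c). The thin-lens limits are Dn = s·h/(h + (s−f)) and Df = s·h/(h − (s−f)), so DoF = Df − Dn = 2·s·(s−f)·h / (h² − (s−f)²).
That is a quadratic in h: DoF·h² − 2·s·(s−f)·h − DoF·(s−f)² = 0 ⇒ h = (s−f)·(s + √(s² + DoF²)) / DoF = 3986 × (4000 + √(4000² + 1920²)) / 1920 = 3986 × (4000 + 4436.94) / 1920 ≈ 17515 mm.
Then N = f²/(c·h) = 14² / (0.007 × 17515) = 196 / 122.61 ≈ 1.60.

f/1.60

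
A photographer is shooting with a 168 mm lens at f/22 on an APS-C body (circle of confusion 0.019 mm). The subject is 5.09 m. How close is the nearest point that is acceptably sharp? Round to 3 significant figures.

Hyperfocal distance H = f²/(N·c) + f = 168²/(22 × 0.019) + 168 = 28224/0.418 + 168 ≈ 67689.5 mm ≈ 67.69 m.
Near limit Dn = s·(H − f)/(H + s − 2f) = 5090 × (67689.5 − 168) / (67689.5 + 5090 − 2 × 168) = 5090 × 67521.5 / 72443.5 ≈ 4744.2 mm ≈ 4.74 m.

4.74 m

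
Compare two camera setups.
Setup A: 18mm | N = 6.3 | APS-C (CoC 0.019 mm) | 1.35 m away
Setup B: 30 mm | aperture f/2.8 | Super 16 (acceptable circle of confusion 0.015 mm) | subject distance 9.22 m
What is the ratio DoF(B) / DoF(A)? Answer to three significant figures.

Setup A: H = 18²/(6.3×0.019) + 18 ≈ 2724.8 mm; DoF = Df − Dn = 2658.0 − 904.8 ≈ 1753.2 mm.
Setup B: H = 30²/(2.8×0.015) + 30 ≈ 21458.6 mm; DoF = Df − Dn = 16143.3 − 6452.7 ≈ 9690.6 mm.
Ratio = 9690.6 / 1753.2 ≈ 5.53.

5.53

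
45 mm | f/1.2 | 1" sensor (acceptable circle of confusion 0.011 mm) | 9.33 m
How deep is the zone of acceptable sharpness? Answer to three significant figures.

Hyperfocal distance H = f²/(N·c) + f = 45²/(1.2 × 0.011) + 45 = 2025/0.0132 + 45 ≈ 153454.1 mm ≈ 153.5 m.
Near limit Dn = s·(H − f)/(H + s − 2f) = 9330 × (153454.1 − 45) / (153454.1 + 9330 − 2 × 45) = 9330 × 153409.1 / 162694.1 ≈ 8797.5 mm.
Far limit Df = s·(H − f)/(H − s) = 9330 × (153454.1 − 45) / (153454.1 − 9330) = 9330 × 153409.1 / 144124.1 ≈ 9931.1 mm.
Depth of field = Df − Dn = 9931.1 − 8797.5 ≈ 1133.6 mm ≈ 1.13 m.

1.13 m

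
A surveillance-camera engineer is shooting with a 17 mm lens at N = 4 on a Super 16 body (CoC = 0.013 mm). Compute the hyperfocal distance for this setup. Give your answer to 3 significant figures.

Hyperfocal distance H = f²/(N·c) + f = 17²/(4 × 0.013) + 17 = 289/0.052 + 17 ≈ 5574.7 mm ≈ 5.57 m.

5.57 m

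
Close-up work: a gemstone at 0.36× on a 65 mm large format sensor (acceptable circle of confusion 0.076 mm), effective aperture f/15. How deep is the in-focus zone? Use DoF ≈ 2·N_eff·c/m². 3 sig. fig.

At magnification m, DoF ≈ 2·N_eff·c/m² = 2 × 15 × 0.076 / 0.36² = 2.28 / 0.1296 ≈ 17.6 mm.

17.6 mm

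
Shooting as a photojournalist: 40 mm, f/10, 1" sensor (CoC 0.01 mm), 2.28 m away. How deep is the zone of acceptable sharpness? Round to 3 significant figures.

0.651 m

Hyperfocal distance H = f²/(N·c) + f = 40²/(10 × 0.01) + 40 = 1600/0.1 + 40 ≈ 16040.0 mm ≈ 16.04 m.
Near limit Dn = s·(H − f)/(H + s − 2f) = 2280 × (16040.0 − 40) / (16040.0 + 2280 − 2 × 40) = 2280 × 16000.0 / 18240.0 ≈ 2000.00 mm.
Far limit Df = s·(H − f)/(H − s) = 2280 × (16040.0 − 40) / (16040.0 − 2280) = 2280 × 16000.0 / 13760.0 ≈ 2651.16 mm.
Depth of field = Df − Dn = 2651.16 − 2000.00 ≈ 651.16 mm ≈ 0.651 m.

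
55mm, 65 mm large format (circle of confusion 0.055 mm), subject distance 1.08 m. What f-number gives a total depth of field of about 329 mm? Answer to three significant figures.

f/7.99

Write h = H − f = f²/(N·c). The thin-lens limits are Dn = s·h/(h + (s−f)) and Df = s·h/(h − (s−f)), so DoF = Df − Dn = 2·s·(s−f)·h / (h² − (s−f)²).
That is a quadratic in h: DoF·h² − 2·s·(s−f)·h − DoF·(s−f)² = 0 ⇒ h = (s−f)·(s + √(s² + DoF²)) / DoF = 1025 × (1080 + √(1080² + 329²)) / 329 = 1025 × (1080 + 1129.00) / 329 ≈ 6882.1 mm.
Then N = f²/(c·h) = 55² / (0.055 × 6882.1) = 3025 / 378.52 ≈ 7.99.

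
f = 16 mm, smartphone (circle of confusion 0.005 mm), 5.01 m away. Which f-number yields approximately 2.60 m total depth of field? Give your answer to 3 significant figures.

f/2.50

Write h = H − f = f²/(N·c). The thin-lens limits are Dn = s·h/(h + (s−f)) and Df = s·h/(h − (s−f)), so DoF = Df − Dn = 2·s·(s−f)·h / (h² − (s−f)²).
That is a quadratic in h: DoF·h² − 2·s·(s−f)·h − DoF·(s−f)² = 0 ⇒ h = (s−f)·(s + √(s² + DoF²)) / DoF = 4994 × (5010 + √(5010² + 2600²)) / 2600 = 4994 × (5010 + 5644.48) / 2600 ≈ 20465 mm.
Then N = f²/(c·h) = 16² / (0.005 × 20465) = 256 / 102.32 ≈ 2.50.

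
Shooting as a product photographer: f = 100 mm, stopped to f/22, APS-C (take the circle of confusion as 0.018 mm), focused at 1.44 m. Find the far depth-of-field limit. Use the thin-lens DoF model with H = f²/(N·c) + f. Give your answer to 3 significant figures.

1.52 m

Hyperfocal distance H = f²/(N·c) + f = 100²/(22 × 0.018) + 100 = 10000/0.396 + 100 ≈ 25352.5 mm ≈ 25.35 m.
Far limit Df = s·(H − f)/(H − s) = 1440 × (25352.5 − 100) / (25352.5 − 1440) = 1440 × 25252.5 / 23912.5 ≈ 1520.7 mm ≈ 1.52 m.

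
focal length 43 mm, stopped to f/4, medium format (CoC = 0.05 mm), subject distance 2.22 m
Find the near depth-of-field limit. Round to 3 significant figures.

Hyperfocal distance H = f²/(N·c) + f = 43²/(4 × 0.05) + 43 = 1849/0.2 + 43 ≈ 9288.0 mm ≈ 9.288 m.
Near limit Dn = s·(H − f)/(H + s − 2f) = 2220 × (9288.0 − 43) / (9288.0 + 2220 − 2 × 43) = 2220 × 9245.0 / 11422.0 ≈ 1796.9 mm ≈ 1.80 m.

1.80 m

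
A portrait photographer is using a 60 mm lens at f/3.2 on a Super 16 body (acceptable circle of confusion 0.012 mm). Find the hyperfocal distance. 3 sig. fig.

93.8 m

Hyperfocal distance H = f²/(N·c) + f = 60²/(3.2 × 0.012) + 60 = 3600/0.0384 + 60 ≈ 93810.0 mm ≈ 93.8 m.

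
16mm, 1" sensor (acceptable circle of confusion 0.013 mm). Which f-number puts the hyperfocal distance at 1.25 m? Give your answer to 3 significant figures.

Rearrange H = f²/(N·c) + f for N: N = f² / ((H − f)·c).
N = 16² / ((1250 − 16) × 0.013) = 256 / 16.04 ≈ 16.

f/16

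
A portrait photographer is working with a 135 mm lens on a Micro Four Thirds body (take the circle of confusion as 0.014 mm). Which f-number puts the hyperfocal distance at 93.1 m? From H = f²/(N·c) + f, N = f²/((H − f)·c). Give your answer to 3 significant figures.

Rearrange H = f²/(N·c) + f for N: N = f² / ((H − f)·c).
N = 135² / ((93100 − 135) × 0.014) = 18225 / 1302 ≈ 14.

f/14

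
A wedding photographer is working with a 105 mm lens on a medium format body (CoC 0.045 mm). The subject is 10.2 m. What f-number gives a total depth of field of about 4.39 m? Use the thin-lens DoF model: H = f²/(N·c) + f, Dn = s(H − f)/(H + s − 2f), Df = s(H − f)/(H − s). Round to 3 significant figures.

f/5

Write h = H − f = f²/(N·c). The thin-lens limits are Dn = s·h/(h + (s−f)) and Df = s·h/(h − (s−f)), so DoF = Df − Dn = 2·s·(s−f)·h / (h² − (s−f)²).
That is a quadratic in h: DoF·h² − 2·s·(s−f)·h − DoF·(s−f)² = 0 ⇒ h = (s−f)·(s + √(s² + DoF²)) / DoF = 10095 × (10200 + √(10200² + 4390²)) / 4390 = 10095 × (10200 + 11104.6) / 4390 ≈ 48991 mm.
Then N = f²/(c·h) = 105² / (0.045 × 48991) = 11025 / 2204.6 ≈ 5.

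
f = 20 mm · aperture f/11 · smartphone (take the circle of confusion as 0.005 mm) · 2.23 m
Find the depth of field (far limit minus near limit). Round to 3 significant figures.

1.49 m

Hyperfocal distance H = f²/(N·c) + f = 20²/(11 × 0.005) + 20 = 400/0.055 + 20 ≈ 7292.7 mm ≈ 7.293 m.
Near limit Dn = s·(H − f)/(H + s − 2f) = 2230 × (7292.7 − 20) / (7292.7 + 2230 − 2 × 20) = 2230 × 7272.7 / 9482.7 ≈ 1710.3 mm.
Far limit Df = s·(H − f)/(H − s) = 2230 × (7292.7 − 20) / (7292.7 − 2230) = 2230 × 7272.7 / 5062.7 ≈ 3203.4 mm.
Depth of field = Df − Dn = 3203.4 − 1710.3 ≈ 1493.1 mm ≈ 1.49 m.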